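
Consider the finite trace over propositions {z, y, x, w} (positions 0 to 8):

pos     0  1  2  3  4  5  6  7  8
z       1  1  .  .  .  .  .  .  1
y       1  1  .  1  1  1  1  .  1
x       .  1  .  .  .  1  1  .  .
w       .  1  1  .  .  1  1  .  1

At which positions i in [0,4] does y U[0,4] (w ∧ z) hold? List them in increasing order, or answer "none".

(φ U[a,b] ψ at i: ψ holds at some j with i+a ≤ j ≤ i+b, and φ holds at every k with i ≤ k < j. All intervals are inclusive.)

0, 1

Evaluate at each i in [0,4]:
  i=0: ✓ (rhs at j=1; lhs holds on [0,0])
  i=1: ✓ (rhs at j=1)
  i=2: ✗ (no rhs in [2,6])
  i=3: ✗ (no rhs in [3,7])
  i=4: ✗ (lhs fails at k=7 before rhs at j=8)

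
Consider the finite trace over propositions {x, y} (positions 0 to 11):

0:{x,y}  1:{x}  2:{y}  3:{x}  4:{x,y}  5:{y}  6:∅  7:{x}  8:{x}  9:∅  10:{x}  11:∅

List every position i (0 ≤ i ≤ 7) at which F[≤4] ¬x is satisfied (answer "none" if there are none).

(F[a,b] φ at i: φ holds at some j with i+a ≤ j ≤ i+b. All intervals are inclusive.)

0, 1, 2, 3, 4, 5, 6, 7

Evaluate at each i in [0,7]:
  i=0: ✓ (witness j=2)
  i=1: ✓ (witness j=2)
  i=2: ✓ (witness j=2)
  i=3: ✓ (witness j=5)
  i=4: ✓ (witness j=5)
  i=5: ✓ (witness j=5)
  i=6: ✓ (witness j=6)
  i=7: ✓ (witness j=9)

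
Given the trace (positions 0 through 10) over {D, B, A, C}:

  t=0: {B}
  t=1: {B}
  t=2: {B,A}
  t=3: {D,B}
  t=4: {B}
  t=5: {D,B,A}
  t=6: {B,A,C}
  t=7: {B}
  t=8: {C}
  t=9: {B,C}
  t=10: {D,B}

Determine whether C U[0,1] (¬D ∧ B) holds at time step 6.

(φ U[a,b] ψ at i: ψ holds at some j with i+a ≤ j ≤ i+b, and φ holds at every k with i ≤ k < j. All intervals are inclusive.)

Yes

Need some j in [6,7] with (¬D ∧ B), and C at every k in [6,j-1].
  j=6: (¬D ∧ B) holds; no prefix to check → satisfied.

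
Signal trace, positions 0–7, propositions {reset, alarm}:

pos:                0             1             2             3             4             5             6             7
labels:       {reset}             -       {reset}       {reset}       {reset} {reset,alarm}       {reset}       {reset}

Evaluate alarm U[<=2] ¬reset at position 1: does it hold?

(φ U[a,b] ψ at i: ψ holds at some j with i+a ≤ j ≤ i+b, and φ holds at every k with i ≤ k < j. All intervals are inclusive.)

Yes

Need some j in [1,3] with ¬reset, and alarm at every k in [1,j-1].
  j=1: ¬reset holds; no prefix to check → satisfied.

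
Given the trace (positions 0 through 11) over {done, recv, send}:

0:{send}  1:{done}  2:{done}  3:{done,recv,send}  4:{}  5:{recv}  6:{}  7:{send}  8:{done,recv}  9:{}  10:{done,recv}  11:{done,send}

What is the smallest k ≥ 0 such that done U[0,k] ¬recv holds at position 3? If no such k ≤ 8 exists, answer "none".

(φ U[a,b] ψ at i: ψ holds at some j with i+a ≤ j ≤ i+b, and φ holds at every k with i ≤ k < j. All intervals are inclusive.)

1

Need earliest j ≥ 3 with ¬recv, and done at every k in [3,j-1].
  j=3: rhs fails.
  j=4: rhs holds; lhs holds on [3,3]. k = 1.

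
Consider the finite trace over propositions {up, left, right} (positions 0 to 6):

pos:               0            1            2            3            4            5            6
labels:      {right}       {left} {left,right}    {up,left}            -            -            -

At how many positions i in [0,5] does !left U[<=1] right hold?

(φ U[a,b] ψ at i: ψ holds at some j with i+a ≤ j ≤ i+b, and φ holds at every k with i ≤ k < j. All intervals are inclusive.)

Evaluate at each i in [0,5]:
  i=0: ✓ (rhs at j=0)
  i=1: ✗ (lhs fails at k=1 before rhs at j=2)
  i=2: ✓ (rhs at j=2)
  i=3: ✗ (no rhs in [3,4])
  i=4: ✗ (no rhs in [4,5])
  i=5: ✗ (no rhs in [5,6])
Positions where it holds: {0, 2} → 2.

2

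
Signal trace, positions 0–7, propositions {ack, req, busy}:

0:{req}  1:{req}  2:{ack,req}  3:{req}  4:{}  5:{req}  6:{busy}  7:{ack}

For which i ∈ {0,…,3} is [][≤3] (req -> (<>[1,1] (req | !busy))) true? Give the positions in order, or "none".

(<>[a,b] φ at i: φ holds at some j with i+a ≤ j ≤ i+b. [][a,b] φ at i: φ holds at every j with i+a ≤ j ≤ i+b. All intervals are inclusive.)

Evaluate at each i in [0,3]:
  i=0: ✓ (all of [0,3])
  i=1: ✓ (all of [1,4])
  i=2: ✗ (fails at j=5)
  i=3: ✗ (fails at j=5)

0, 1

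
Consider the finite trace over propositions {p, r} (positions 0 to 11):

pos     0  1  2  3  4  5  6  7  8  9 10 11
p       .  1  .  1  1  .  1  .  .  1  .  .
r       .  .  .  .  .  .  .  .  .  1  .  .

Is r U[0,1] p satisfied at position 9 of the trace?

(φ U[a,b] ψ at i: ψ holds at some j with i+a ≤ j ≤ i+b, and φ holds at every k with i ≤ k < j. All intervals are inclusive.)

Need some j in [9,10] with p, and r at every k in [9,j-1].
  j=9: p holds; no prefix to check → satisfied.

Holds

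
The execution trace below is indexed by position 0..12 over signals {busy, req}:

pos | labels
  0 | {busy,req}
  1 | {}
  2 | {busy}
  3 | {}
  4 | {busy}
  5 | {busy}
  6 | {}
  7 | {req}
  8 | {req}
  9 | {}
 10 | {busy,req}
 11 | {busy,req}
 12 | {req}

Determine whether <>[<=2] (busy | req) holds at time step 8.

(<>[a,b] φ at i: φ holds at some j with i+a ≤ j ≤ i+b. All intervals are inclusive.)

Check (busy | req) at each j in [8,10]:
  j=8: true
  j=9: false
  j=10: true
Found at j=8 → formula holds.

Holds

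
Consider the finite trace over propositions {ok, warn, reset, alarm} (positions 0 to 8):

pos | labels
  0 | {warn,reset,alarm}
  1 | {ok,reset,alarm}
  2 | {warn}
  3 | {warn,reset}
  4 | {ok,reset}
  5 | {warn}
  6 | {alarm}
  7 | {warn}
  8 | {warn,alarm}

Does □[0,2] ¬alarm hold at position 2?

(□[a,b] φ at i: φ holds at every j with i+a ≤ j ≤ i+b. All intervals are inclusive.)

Check ¬alarm at every j in [2,4]:
  j=2: true
  j=3: true
  j=4: true
All positions satisfy it → formula holds.

Holds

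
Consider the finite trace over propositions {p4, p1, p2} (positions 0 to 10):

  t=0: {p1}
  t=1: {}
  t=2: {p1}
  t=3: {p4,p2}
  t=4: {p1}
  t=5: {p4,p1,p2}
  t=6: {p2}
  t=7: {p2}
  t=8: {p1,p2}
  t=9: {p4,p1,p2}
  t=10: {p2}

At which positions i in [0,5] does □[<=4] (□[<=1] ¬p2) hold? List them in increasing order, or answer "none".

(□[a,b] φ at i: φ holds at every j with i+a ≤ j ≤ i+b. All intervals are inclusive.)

none

Evaluate at each i in [0,5]:
  i=0: ✗ (fails at j=2)
  i=1: ✗ (fails at j=2)
  i=2: ✗ (fails at j=2)
  i=3: ✗ (fails at j=3)
  i=4: ✗ (fails at j=4)
  i=5: ✗ (fails at j=5)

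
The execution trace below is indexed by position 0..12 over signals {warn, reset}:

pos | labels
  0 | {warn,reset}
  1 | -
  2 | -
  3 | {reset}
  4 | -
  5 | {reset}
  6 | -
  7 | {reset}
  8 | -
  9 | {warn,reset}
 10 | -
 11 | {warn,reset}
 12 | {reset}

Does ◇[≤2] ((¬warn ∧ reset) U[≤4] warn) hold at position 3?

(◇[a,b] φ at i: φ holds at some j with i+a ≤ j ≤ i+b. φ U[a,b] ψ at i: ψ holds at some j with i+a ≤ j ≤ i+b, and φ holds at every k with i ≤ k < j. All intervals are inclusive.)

Check ((¬warn ∧ reset) U[≤4] warn) at each j in [3,5]:
  j=3: fails
  j=4: fails
  j=5: fails
No position in the window satisfies it → formula fails.

No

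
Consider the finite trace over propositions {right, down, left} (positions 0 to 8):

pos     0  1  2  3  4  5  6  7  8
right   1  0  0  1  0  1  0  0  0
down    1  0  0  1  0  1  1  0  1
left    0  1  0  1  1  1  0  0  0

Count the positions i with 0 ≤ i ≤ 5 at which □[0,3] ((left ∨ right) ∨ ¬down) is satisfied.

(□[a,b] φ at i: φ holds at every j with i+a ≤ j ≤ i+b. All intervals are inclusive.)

Evaluate at each i in [0,5]:
  i=0: ✓ (all of [0,3])
  i=1: ✓ (all of [1,4])
  i=2: ✓ (all of [2,5])
  i=3: ✗ (fails at j=6)
  i=4: ✗ (fails at j=6)
  i=5: ✗ (fails at j=6)
Positions where it holds: {0, 1, 2} → 3.

3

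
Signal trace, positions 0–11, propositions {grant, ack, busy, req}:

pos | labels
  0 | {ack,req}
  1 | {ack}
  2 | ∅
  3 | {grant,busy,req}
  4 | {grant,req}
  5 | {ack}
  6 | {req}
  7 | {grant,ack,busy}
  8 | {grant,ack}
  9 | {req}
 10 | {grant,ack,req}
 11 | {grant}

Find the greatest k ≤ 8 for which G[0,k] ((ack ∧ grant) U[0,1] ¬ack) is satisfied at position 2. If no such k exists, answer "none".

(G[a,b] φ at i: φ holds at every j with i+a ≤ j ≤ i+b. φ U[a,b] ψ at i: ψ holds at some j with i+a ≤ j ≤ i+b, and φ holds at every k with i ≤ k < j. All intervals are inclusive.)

((ack ∧ grant) U[0,1] ¬ack) must hold from j=2 onward; find where it first fails.
  j=2: holds
  j=3: holds
  j=4: holds
  j=5: fails
Holds on [2,4], so largest k = 2.

2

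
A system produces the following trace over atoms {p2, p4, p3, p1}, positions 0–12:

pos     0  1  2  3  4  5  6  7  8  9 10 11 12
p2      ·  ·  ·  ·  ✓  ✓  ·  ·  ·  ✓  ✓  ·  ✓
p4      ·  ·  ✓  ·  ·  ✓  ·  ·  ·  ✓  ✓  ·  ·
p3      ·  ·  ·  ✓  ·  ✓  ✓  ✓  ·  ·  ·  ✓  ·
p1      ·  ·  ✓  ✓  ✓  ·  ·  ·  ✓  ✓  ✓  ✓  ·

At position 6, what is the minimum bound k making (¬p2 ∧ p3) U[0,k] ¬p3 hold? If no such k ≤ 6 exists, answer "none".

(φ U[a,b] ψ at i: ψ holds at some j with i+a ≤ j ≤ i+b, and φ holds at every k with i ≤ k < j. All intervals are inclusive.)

Need earliest j ≥ 6 with ¬p3, and (¬p2 ∧ p3) at every k in [6,j-1].
  j=6: rhs fails.
  j=7: rhs fails.
  j=8: rhs holds; lhs holds on [6,7]. k = 2.

2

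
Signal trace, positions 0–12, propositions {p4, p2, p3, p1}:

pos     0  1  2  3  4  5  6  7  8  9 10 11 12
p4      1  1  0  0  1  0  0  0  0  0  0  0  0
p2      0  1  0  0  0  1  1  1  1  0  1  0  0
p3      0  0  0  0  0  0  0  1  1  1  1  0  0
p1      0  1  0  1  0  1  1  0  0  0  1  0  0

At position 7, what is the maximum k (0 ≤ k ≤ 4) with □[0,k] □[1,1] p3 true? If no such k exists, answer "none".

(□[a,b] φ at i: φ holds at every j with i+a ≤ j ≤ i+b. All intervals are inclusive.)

2

□[1,1] p3 must hold from j=7 onward; find where it first fails.
  j=7: holds
  j=8: holds
  j=9: holds
  j=10: fails
Holds on [7,9], so largest k = 2.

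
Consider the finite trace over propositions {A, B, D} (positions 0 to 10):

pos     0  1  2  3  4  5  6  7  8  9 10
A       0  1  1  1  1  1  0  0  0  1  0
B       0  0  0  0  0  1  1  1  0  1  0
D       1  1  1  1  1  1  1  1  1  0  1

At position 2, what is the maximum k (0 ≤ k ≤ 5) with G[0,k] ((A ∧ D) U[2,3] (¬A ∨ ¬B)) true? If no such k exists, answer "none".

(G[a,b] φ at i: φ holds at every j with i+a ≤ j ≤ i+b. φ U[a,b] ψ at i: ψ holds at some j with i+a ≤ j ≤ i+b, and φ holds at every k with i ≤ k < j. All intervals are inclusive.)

2

((A ∧ D) U[2,3] (¬A ∨ ¬B)) must hold from j=2 onward; find where it first fails.
  j=2: holds
  j=3: holds
  j=4: holds
  j=5: fails
Holds on [2,4], so largest k = 2.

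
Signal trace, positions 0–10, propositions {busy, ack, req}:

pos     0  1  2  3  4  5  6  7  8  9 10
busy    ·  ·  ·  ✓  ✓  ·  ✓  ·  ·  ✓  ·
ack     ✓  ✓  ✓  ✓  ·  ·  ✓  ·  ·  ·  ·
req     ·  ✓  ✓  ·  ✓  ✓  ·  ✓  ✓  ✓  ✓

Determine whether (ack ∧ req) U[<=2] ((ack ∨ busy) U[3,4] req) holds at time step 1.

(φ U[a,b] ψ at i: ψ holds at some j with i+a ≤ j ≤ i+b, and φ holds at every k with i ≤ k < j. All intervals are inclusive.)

Yes

Need some j in [1,3] with ((ack ∨ busy) U[3,4] req), and (ack ∧ req) at every k in [1,j-1].
  j=1: ((ack ∨ busy) U[3,4] req) holds; no prefix to check → satisfied.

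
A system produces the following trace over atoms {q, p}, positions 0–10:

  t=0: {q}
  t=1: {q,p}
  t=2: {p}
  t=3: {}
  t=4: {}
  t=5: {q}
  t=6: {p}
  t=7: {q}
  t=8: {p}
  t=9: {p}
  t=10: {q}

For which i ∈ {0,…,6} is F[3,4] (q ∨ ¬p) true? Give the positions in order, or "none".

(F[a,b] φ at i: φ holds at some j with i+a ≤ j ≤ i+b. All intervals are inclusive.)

0, 1, 2, 3, 4, 6

Evaluate at each i in [0,6]:
  i=0: ✓ (witness j=3)
  i=1: ✓ (witness j=4)
  i=2: ✓ (witness j=5)
  i=3: ✓ (witness j=7)
  i=4: ✓ (witness j=7)
  i=5: ✗ (none in [8,9])
  i=6: ✓ (witness j=10)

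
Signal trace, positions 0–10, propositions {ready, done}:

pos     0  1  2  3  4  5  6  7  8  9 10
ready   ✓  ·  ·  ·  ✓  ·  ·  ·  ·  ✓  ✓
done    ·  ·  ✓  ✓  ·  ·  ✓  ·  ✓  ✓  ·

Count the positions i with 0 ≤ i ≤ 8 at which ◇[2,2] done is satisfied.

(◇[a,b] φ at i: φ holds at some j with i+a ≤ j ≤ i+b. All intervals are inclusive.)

Evaluate at each i in [0,8]:
  i=0: ✓ (witness j=2)
  i=1: ✓ (witness j=3)
  i=2: ✗ (none in [4,4])
  i=3: ✗ (none in [5,5])
  i=4: ✓ (witness j=6)
  i=5: ✗ (none in [7,7])
  i=6: ✓ (witness j=8)
  i=7: ✓ (witness j=9)
  i=8: ✗ (none in [10,10])
Positions where it holds: {0, 1, 4, 6, 7} → 5.

5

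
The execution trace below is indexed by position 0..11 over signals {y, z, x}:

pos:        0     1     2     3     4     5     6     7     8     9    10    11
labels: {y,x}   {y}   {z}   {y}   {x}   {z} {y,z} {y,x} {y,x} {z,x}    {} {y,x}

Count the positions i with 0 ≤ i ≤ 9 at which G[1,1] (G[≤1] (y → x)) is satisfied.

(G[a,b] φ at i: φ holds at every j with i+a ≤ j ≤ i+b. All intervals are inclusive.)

5

Evaluate at each i in [0,9]:
  i=0: ✗ (fails at j=1)
  i=1: ✗ (fails at j=2)
  i=2: ✗ (fails at j=3)
  i=3: ✓ (all of [4,4])
  i=4: ✗ (fails at j=5)
  i=5: ✗ (fails at j=6)
  i=6: ✓ (all of [7,7])
  i=7: ✓ (all of [8,8])
  i=8: ✓ (all of [9,9])
  i=9: ✓ (all of [10,10])
Positions where it holds: {3, 6, 7, 8, 9} → 5.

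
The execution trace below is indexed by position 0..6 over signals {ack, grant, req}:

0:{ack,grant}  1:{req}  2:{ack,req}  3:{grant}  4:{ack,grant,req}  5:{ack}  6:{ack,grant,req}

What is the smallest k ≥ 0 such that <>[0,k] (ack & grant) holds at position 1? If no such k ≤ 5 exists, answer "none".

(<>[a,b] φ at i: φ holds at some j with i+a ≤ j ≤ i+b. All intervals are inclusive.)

3

Scan j = 1,2,… for (ack & grant):
  j=1: fails
  j=2: fails
  j=3: fails
  j=4: holds
First hit at j=4, so smallest k = 4-1 = 3.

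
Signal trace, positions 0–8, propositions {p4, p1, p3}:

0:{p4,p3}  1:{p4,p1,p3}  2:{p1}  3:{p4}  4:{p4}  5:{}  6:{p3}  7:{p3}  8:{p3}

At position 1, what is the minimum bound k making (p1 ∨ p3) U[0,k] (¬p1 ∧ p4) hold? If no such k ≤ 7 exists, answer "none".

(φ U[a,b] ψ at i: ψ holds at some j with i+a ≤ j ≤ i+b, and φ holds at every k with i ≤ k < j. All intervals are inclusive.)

Need earliest j ≥ 1 with (¬p1 ∧ p4), and (p1 ∨ p3) at every k in [1,j-1].
  j=1: rhs fails.
  j=2: rhs fails.
  j=3: rhs holds; lhs holds on [1,2]. k = 2.

2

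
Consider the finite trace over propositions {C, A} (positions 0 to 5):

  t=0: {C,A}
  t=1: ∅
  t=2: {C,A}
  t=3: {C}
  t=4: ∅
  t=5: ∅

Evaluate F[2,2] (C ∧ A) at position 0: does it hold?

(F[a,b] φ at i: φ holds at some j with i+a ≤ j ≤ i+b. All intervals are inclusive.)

Yes

Check (C ∧ A) at each j in [2,2]:
  j=2: true
Found at j=2 → formula holds.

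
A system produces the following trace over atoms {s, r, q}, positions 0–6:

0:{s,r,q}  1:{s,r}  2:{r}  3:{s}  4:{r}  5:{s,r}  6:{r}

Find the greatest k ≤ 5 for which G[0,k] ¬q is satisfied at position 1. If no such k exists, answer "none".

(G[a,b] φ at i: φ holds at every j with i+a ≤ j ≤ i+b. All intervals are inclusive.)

5

¬q must hold from j=1 onward; find where it first fails.
  j=1: holds
  j=2: holds
  j=3: holds
  j=4: holds
  j=5: holds
  j=6: holds
Holds through j=6; largest k = 5.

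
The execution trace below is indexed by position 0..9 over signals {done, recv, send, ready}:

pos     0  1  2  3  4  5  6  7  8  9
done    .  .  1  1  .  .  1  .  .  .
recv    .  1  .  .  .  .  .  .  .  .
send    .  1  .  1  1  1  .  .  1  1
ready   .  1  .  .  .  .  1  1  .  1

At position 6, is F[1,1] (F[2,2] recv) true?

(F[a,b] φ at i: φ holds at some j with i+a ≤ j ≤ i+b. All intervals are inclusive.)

Check F[2,2] recv at each j in [7,7]:
  j=7: fails (none in [9,9])
No position in the window satisfies it → formula fails.

Does not hold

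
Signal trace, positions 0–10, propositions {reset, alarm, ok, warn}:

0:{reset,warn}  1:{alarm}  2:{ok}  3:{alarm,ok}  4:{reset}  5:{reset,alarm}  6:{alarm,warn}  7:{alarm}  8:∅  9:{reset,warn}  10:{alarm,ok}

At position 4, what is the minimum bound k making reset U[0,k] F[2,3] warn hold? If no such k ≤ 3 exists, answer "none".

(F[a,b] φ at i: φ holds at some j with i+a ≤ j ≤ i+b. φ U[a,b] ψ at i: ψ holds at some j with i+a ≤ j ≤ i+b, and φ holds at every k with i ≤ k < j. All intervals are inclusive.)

0

Need earliest j ≥ 4 with F[2,3] warn, and reset at every k in [4,j-1].
  j=4: rhs holds (empty prefix). k = 0.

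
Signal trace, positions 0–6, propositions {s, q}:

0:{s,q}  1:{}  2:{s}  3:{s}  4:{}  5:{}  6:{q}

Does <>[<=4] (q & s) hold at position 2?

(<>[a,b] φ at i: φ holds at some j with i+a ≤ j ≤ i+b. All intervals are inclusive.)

Check (q & s) at each j in [2,6]:
  j=2: false
  j=3: false
  j=4: false
  j=5: false
  j=6: false
No position in the window satisfies it → formula fails.

Does not hold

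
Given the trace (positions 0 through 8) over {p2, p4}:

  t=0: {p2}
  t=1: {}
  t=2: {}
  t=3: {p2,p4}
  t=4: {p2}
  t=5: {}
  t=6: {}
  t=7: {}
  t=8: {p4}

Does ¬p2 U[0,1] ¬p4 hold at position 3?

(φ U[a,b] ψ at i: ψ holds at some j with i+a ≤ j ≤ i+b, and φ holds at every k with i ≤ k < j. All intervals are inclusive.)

Need some j in [3,4] with ¬p4, and ¬p2 at every k in [3,j-1].
  j=3: ¬p4 false.
  j=4: ¬p4 holds, but ¬p2 fails at k=3 → not this j.
No j in the window works → until fails.

False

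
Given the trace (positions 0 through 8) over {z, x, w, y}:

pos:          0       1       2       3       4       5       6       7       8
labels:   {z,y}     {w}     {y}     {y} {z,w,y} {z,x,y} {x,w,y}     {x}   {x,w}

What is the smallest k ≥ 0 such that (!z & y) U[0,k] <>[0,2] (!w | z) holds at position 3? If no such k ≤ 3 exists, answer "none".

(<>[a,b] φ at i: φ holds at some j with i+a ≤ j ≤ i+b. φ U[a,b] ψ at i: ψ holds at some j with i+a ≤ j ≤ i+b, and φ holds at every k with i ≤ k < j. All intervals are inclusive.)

0

Need earliest j ≥ 3 with <>[0,2] (!w | z), and (!z & y) at every k in [3,j-1].
  j=3: rhs holds (empty prefix). k = 0.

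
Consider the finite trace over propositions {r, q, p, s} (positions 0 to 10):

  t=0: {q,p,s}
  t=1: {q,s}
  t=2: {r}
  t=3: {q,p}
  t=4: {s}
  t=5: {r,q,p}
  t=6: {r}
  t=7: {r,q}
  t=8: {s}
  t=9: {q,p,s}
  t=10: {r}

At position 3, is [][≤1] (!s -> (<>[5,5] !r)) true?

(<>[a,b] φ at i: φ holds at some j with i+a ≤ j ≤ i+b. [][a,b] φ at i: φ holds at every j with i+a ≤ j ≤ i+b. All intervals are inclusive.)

Check (!s -> (<>[5,5] !r)) at every j in [3,4]:
  j=3: antecedent true; consequent holds (witness at 8) → ✓
  j=4: antecedent false → ✓
All positions satisfy it → formula holds.

Holds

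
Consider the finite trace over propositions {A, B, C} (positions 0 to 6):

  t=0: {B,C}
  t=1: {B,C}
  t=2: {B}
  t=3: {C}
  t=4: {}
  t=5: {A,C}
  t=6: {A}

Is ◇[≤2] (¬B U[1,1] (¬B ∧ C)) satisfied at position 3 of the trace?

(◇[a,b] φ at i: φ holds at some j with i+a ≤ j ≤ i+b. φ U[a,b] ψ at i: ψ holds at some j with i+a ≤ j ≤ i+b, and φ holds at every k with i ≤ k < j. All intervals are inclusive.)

Check (¬B U[1,1] (¬B ∧ C)) at each j in [3,5]:
  j=3: fails
  j=4: holds
  j=5: fails
Found at j=4 → formula holds.

True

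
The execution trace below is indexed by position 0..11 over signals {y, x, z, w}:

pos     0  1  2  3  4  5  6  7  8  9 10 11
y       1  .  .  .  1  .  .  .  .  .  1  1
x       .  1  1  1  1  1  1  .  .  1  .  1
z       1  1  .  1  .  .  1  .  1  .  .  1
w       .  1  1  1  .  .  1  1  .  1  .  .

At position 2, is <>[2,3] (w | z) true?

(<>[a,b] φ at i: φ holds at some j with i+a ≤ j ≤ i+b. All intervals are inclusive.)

False

Check (w | z) at each j in [4,5]:
  j=4: false
  j=5: false
No position in the window satisfies it → formula fails.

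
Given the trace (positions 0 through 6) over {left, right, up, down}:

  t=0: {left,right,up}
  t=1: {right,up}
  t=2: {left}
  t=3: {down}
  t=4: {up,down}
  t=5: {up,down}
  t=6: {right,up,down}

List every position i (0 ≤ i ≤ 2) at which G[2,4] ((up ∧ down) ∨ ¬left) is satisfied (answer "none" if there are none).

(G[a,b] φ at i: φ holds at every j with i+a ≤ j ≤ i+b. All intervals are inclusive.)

1, 2

Evaluate at each i in [0,2]:
  i=0: ✗ (fails at j=2)
  i=1: ✓ (all of [3,5])
  i=2: ✓ (all of [4,6])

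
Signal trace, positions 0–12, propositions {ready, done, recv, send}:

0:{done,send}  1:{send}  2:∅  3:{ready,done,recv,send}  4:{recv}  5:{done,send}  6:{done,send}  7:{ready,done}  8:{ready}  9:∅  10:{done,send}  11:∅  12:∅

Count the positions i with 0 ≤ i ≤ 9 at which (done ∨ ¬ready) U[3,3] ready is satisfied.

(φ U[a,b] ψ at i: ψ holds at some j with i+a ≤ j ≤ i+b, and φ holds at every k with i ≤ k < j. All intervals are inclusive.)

3

Evaluate at each i in [0,9]:
  i=0: ✓ (rhs at j=3; lhs holds on [0,2])
  i=1: ✗ (no rhs in [4,4])
  i=2: ✗ (no rhs in [5,5])
  i=3: ✗ (no rhs in [6,6])
  i=4: ✓ (rhs at j=7; lhs holds on [4,6])
  i=5: ✓ (rhs at j=8; lhs holds on [5,7])
  i=6: ✗ (no rhs in [9,9])
  i=7: ✗ (no rhs in [10,10])
  i=8: ✗ (no rhs in [11,11])
  i=9: ✗ (no rhs in [12,12])
Positions where it holds: {0, 4, 5} → 3.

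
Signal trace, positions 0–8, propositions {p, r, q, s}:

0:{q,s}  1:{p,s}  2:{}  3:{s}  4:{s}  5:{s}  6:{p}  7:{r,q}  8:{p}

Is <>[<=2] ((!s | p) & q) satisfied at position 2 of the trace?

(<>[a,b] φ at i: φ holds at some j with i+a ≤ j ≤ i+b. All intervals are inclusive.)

Check ((!s | p) & q) at each j in [2,4]:
  j=2: false
  j=3: false
  j=4: false
No position in the window satisfies it → formula fails.

False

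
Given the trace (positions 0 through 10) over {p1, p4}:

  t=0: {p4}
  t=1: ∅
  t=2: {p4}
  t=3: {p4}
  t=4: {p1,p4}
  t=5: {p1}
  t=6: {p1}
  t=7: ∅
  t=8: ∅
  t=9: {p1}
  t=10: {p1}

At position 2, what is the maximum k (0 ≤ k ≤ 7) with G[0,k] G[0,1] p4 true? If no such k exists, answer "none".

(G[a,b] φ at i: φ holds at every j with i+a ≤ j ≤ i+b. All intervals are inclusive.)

G[0,1] p4 must hold from j=2 onward; find where it first fails.
  j=2: holds
  j=3: holds
  j=4: fails
Holds on [2,3], so largest k = 1.

1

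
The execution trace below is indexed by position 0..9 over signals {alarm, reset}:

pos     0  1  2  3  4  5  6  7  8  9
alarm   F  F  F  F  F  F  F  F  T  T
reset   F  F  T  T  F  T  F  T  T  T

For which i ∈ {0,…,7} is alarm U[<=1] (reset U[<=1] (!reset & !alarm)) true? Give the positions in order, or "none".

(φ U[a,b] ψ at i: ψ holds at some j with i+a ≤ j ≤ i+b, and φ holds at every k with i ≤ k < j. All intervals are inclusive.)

0, 1, 3, 4, 5, 6

Evaluate at each i in [0,7]:
  i=0: ✓ (rhs at j=0)
  i=1: ✓ (rhs at j=1)
  i=2: ✗ (lhs fails at k=2 before rhs at j=3)
  i=3: ✓ (rhs at j=3)
  i=4: ✓ (rhs at j=4)
  i=5: ✓ (rhs at j=5)
  i=6: ✓ (rhs at j=6)
  i=7: ✗ (no rhs in [7,8])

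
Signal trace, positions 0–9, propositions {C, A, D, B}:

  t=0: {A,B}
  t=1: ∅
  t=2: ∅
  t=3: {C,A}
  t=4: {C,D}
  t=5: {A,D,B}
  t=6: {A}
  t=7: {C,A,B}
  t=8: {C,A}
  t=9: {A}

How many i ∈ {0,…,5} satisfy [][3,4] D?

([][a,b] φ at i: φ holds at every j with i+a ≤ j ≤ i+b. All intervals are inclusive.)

1

Evaluate at each i in [0,5]:
  i=0: ✗ (fails at j=3)
  i=1: ✓ (all of [4,5])
  i=2: ✗ (fails at j=6)
  i=3: ✗ (fails at j=6)
  i=4: ✗ (fails at j=7)
  i=5: ✗ (fails at j=8)
Positions where it holds: {1} → 1.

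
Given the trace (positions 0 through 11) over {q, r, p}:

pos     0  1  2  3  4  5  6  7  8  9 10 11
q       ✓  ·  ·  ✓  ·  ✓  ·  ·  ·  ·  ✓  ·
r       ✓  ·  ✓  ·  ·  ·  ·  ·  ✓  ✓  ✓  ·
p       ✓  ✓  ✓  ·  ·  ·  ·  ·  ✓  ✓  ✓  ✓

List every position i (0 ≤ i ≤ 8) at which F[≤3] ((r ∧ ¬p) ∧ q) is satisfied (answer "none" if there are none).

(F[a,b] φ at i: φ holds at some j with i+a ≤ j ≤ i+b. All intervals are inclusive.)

none

Evaluate at each i in [0,8]:
  i=0: ✗ (none in [0,3])
  i=1: ✗ (none in [1,4])
  i=2: ✗ (none in [2,5])
  i=3: ✗ (none in [3,6])
  i=4: ✗ (none in [4,7])
  i=5: ✗ (none in [5,8])
  i=6: ✗ (none in [6,9])
  i=7: ✗ (none in [7,10])
  i=8: ✗ (none in [8,11])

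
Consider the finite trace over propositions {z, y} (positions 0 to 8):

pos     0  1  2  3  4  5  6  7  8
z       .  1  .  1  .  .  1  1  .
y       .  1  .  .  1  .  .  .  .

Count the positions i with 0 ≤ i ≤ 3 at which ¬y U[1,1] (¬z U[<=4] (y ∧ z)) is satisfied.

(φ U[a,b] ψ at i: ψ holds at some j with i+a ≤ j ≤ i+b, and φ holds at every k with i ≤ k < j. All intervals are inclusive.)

1

Evaluate at each i in [0,3]:
  i=0: ✓ (rhs at j=1; lhs holds on [0,0])
  i=1: ✗ (no rhs in [2,2])
  i=2: ✗ (no rhs in [3,3])
  i=3: ✗ (no rhs in [4,4])
Positions where it holds: {0} → 1.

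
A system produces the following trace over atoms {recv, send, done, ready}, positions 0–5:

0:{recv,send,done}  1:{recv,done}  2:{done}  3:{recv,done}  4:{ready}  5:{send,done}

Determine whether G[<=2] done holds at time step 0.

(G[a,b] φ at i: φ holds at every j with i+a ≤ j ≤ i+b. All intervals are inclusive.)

Check done at every j in [0,2]:
  j=0: true
  j=1: true
  j=2: true
All positions satisfy it → formula holds.

Holds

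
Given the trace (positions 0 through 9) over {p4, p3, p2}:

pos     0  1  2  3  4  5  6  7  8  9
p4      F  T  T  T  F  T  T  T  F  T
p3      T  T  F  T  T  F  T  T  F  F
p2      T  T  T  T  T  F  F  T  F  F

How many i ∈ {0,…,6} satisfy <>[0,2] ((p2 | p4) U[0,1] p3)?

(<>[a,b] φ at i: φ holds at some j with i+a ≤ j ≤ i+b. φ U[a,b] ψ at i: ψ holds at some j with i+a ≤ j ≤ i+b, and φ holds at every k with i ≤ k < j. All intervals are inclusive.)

7

Evaluate at each i in [0,6]:
  i=0: ✓ (witness j=0)
  i=1: ✓ (witness j=1)
  i=2: ✓ (witness j=2)
  i=3: ✓ (witness j=3)
  i=4: ✓ (witness j=4)
  i=5: ✓ (witness j=5)
  i=6: ✓ (witness j=6)
Positions where it holds: {0, 1, 2, 3, 4, 5, 6} → 7.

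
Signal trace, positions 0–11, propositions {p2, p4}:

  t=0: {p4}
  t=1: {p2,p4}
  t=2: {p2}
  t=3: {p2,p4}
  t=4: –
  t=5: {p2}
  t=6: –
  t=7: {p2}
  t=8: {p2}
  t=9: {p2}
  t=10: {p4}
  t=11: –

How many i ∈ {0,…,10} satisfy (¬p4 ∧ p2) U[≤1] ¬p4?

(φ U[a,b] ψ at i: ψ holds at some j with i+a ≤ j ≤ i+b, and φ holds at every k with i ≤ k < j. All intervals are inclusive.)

7

Evaluate at each i in [0,10]:
  i=0: ✗ (no rhs in [0,1])
  i=1: ✗ (lhs fails at k=1 before rhs at j=2)
  i=2: ✓ (rhs at j=2)
  i=3: ✗ (lhs fails at k=3 before rhs at j=4)
  i=4: ✓ (rhs at j=4)
  i=5: ✓ (rhs at j=5)
  i=6: ✓ (rhs at j=6)
  i=7: ✓ (rhs at j=7)
  i=8: ✓ (rhs at j=8)
  i=9: ✓ (rhs at j=9)
  i=10: ✗ (lhs fails at k=10 before rhs at j=11)
Positions where it holds: {2, 4, 5, 6, 7, 8, 9} → 7.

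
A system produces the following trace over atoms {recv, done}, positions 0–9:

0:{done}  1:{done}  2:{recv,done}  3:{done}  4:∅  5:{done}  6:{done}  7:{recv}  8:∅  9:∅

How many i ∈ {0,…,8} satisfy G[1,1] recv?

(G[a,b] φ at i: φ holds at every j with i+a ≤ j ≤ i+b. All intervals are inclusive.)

Evaluate at each i in [0,8]:
  i=0: ✗ (fails at j=1)
  i=1: ✓ (all of [2,2])
  i=2: ✗ (fails at j=3)
  i=3: ✗ (fails at j=4)
  i=4: ✗ (fails at j=5)
  i=5: ✗ (fails at j=6)
  i=6: ✓ (all of [7,7])
  i=7: ✗ (fails at j=8)
  i=8: ✗ (fails at j=9)
Positions where it holds: {1, 6} → 2.

2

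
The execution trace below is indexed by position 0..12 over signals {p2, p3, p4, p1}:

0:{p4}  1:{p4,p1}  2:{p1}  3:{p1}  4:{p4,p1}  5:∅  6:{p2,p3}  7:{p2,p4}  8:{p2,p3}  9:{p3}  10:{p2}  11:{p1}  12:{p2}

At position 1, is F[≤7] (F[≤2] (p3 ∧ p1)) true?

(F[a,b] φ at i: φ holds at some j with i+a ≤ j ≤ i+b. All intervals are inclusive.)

Does not hold

Check F[≤2] (p3 ∧ p1) at each j in [1,8]:
  j=1: fails (none in [1,3])
  j=2: fails (none in [2,4])
  j=3: fails (none in [3,5])
  j=4: fails (none in [4,6])
  j=5: fails (none in [5,7])
  j=6: fails (none in [6,8])
  j=7: fails (none in [7,9])
  j=8: fails (none in [8,10])
No position in the window satisfies it → formula fails.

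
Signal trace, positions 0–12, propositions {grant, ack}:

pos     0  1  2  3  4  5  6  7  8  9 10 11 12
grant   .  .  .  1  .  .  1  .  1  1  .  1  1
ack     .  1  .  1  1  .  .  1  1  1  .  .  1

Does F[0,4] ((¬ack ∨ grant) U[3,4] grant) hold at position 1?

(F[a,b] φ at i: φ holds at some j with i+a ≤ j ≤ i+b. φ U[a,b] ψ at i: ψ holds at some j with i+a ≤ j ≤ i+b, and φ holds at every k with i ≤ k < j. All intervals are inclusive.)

Check ((¬ack ∨ grant) U[3,4] grant) at each j in [1,5]:
  j=1: fails
  j=2: fails
  j=3: fails
  j=4: fails
  j=5: fails
No position in the window satisfies it → formula fails.

False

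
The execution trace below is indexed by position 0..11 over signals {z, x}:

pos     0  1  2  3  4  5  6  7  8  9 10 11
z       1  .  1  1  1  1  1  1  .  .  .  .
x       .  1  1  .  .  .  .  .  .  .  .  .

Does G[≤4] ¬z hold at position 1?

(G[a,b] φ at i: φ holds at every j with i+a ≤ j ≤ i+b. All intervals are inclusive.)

False

Check ¬z at every j in [1,5]:
  j=1: true
  j=2: false
  j=3: false
  j=4: false
  j=5: false
Fails at j=2 → formula fails.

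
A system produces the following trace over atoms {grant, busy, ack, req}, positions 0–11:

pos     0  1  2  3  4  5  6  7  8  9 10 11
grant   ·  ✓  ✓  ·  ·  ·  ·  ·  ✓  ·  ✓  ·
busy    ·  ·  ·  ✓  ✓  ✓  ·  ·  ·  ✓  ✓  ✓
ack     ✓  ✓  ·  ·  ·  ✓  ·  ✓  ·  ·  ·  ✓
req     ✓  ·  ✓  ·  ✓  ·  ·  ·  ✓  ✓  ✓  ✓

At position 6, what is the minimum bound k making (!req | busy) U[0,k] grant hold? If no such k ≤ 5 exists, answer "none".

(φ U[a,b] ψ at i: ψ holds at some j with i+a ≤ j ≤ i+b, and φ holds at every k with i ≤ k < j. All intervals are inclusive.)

2

Need earliest j ≥ 6 with grant, and (!req | busy) at every k in [6,j-1].
  j=6: rhs fails.
  j=7: rhs fails.
  j=8: rhs holds; lhs holds on [6,7]. k = 2.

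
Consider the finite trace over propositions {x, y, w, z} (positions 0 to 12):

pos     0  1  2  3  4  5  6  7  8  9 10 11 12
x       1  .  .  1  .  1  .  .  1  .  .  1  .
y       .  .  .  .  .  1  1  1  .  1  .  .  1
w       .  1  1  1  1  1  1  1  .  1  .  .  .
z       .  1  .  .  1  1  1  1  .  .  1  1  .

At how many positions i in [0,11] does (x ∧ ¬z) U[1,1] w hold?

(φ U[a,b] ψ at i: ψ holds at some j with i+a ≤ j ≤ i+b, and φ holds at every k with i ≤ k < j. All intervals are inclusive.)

3

Evaluate at each i in [0,11]:
  i=0: ✓ (rhs at j=1; lhs holds on [0,0])
  i=1: ✗ (lhs fails at k=1 before rhs at j=2)
  i=2: ✗ (lhs fails at k=2 before rhs at j=3)
  i=3: ✓ (rhs at j=4; lhs holds on [3,3])
  i=4: ✗ (lhs fails at k=4 before rhs at j=5)
  i=5: ✗ (lhs fails at k=5 before rhs at j=6)
  i=6: ✗ (lhs fails at k=6 before rhs at j=7)
  i=7: ✗ (no rhs in [8,8])
  i=8: ✓ (rhs at j=9; lhs holds on [8,8])
  i=9: ✗ (no rhs in [10,10])
  i=10: ✗ (no rhs in [11,11])
  i=11: ✗ (no rhs in [12,12])
Positions where it holds: {0, 3, 8} → 3.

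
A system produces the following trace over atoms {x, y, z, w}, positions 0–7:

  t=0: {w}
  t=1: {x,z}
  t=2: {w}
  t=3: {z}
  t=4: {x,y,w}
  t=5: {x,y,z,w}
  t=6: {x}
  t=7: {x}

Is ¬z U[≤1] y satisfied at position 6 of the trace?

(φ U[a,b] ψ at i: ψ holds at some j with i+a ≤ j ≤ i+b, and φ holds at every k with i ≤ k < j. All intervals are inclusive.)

No

Need some j in [6,7] with y, and ¬z at every k in [6,j-1].
  j=6: y false.
  j=7: y false.
No j in the window works → until fails.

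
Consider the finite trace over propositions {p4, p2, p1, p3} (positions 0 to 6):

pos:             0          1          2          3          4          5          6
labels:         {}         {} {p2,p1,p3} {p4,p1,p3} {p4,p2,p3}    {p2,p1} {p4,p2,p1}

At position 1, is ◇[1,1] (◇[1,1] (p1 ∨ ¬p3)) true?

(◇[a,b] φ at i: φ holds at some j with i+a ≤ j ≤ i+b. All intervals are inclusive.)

Holds

Check ◇[1,1] (p1 ∨ ¬p3) at each j in [2,2]:
  j=2: holds (witness at 3)
Found at j=2 → formula holds.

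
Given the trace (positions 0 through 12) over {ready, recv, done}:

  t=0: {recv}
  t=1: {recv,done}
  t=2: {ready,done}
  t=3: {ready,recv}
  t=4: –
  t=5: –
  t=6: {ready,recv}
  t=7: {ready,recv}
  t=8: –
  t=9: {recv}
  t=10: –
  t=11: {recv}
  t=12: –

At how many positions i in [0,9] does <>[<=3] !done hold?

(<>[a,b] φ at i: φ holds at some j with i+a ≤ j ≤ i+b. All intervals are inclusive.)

Evaluate at each i in [0,9]:
  i=0: ✓ (witness j=0)
  i=1: ✓ (witness j=3)
  i=2: ✓ (witness j=3)
  i=3: ✓ (witness j=3)
  i=4: ✓ (witness j=4)
  i=5: ✓ (witness j=5)
  i=6: ✓ (witness j=6)
  i=7: ✓ (witness j=7)
  i=8: ✓ (witness j=8)
  i=9: ✓ (witness j=9)
Positions where it holds: {0, 1, 2, 3, 4, 5, 6, 7, 8, 9} → 10.

10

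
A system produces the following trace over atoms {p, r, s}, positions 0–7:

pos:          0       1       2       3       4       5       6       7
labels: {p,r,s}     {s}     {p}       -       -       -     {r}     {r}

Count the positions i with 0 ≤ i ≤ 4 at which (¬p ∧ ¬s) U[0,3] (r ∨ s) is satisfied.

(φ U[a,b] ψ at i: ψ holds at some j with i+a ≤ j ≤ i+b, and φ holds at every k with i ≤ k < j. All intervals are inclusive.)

4

Evaluate at each i in [0,4]:
  i=0: ✓ (rhs at j=0)
  i=1: ✓ (rhs at j=1)
  i=2: ✗ (no rhs in [2,5])
  i=3: ✓ (rhs at j=6; lhs holds on [3,5])
  i=4: ✓ (rhs at j=6; lhs holds on [4,5])
Positions where it holds: {0, 1, 3, 4} → 4.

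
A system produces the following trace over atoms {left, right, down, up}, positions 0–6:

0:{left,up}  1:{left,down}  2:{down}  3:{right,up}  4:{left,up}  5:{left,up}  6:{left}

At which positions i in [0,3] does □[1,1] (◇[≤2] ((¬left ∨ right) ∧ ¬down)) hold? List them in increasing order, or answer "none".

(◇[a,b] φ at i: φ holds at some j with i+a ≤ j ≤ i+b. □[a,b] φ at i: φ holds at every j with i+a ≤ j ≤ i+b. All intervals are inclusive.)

0, 1, 2

Evaluate at each i in [0,3]:
  i=0: ✓ (all of [1,1])
  i=1: ✓ (all of [2,2])
  i=2: ✓ (all of [3,3])
  i=3: ✗ (fails at j=4)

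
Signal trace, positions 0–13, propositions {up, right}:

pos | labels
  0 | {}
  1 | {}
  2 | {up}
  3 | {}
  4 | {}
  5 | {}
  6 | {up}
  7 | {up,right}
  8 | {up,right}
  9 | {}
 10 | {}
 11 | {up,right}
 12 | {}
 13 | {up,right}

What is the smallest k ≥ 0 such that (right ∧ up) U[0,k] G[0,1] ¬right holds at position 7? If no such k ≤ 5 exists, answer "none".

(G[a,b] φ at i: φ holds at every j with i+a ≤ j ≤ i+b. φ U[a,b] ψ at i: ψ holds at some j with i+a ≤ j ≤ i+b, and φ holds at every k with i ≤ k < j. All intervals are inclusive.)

2

Need earliest j ≥ 7 with G[0,1] ¬right, and (right ∧ up) at every k in [7,j-1].
  j=7: rhs fails.
  j=8: rhs fails.
  j=9: rhs holds; lhs holds on [7,8]. k = 2.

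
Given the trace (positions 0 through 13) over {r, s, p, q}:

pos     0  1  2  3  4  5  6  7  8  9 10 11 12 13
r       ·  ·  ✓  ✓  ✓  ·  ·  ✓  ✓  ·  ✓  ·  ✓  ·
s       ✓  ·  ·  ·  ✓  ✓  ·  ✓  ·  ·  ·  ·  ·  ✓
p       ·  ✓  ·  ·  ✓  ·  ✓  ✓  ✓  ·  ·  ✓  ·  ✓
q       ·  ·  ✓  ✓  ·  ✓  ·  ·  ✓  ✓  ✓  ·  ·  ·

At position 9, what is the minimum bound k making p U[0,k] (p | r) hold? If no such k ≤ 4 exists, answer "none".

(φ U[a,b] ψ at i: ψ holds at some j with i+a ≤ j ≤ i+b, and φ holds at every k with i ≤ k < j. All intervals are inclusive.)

none

Need earliest j ≥ 9 with (p | r), and p at every k in [9,j-1].
  j=9: rhs fails.
  j=10: rhs holds but lhs fails at k=9.
  j=11: rhs holds but lhs fails at k=9.
  j=12: rhs holds but lhs fails at k=9.
  j=13: rhs holds but lhs fails at k=9.
No witness within the range → none.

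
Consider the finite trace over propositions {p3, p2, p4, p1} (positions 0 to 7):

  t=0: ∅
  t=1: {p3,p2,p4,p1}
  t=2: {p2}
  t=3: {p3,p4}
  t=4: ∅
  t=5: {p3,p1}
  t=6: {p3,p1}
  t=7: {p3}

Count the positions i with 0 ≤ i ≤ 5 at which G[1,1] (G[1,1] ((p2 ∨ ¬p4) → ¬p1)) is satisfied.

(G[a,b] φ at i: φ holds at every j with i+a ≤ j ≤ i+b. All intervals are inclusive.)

4

Evaluate at each i in [0,5]:
  i=0: ✓ (all of [1,1])
  i=1: ✓ (all of [2,2])
  i=2: ✓ (all of [3,3])
  i=3: ✗ (fails at j=4)
  i=4: ✗ (fails at j=5)
  i=5: ✓ (all of [6,6])
Positions where it holds: {0, 1, 2, 5} → 4.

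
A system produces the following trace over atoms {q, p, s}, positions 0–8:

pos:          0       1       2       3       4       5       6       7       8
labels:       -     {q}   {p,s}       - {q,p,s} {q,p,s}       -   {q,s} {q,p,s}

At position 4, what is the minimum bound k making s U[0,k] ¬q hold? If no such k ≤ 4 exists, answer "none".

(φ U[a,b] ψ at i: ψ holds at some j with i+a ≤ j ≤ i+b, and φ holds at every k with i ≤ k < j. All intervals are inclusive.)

Need earliest j ≥ 4 with ¬q, and s at every k in [4,j-1].
  j=4: rhs fails.
  j=5: rhs fails.
  j=6: rhs holds; lhs holds on [4,5]. k = 2.

2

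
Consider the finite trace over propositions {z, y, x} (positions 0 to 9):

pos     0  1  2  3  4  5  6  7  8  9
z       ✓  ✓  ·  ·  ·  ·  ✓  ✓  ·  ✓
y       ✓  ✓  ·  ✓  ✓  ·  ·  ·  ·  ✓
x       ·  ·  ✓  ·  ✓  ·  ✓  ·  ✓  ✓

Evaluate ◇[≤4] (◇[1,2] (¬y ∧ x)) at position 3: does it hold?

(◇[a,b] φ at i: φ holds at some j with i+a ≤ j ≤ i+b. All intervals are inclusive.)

Check ◇[1,2] (¬y ∧ x) at each j in [3,7]:
  j=3: fails (none in [4,5])
  j=4: holds (witness at 6)
  j=5: holds (witness at 6)
  j=6: holds (witness at 8)
  j=7: holds (witness at 8)
Found at j=4 → formula holds.

True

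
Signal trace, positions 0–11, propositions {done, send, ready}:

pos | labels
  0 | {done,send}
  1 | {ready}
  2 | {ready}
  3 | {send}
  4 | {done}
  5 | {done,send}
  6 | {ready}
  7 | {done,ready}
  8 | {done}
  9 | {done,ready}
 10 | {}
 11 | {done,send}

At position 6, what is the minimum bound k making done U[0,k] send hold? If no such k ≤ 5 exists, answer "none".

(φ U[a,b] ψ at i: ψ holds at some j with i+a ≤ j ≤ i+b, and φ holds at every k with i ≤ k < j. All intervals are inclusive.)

none

Need earliest j ≥ 6 with send, and done at every k in [6,j-1].
  j=6: rhs fails.
  j=7: rhs fails.
  j=8: rhs fails.
  j=9: rhs fails.
  j=10: rhs fails.
  j=11: rhs holds but lhs fails at k=6.
No witness within the range → none.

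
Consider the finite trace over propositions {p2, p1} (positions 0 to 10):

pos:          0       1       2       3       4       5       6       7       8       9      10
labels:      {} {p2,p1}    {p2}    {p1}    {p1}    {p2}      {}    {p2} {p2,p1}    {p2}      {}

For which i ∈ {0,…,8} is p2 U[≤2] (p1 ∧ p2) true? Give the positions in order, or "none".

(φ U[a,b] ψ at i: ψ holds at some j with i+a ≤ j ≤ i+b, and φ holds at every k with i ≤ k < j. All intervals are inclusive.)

Evaluate at each i in [0,8]:
  i=0: ✗ (lhs fails at k=0 before rhs at j=1)
  i=1: ✓ (rhs at j=1)
  i=2: ✗ (no rhs in [2,4])
  i=3: ✗ (no rhs in [3,5])
  i=4: ✗ (no rhs in [4,6])
  i=5: ✗ (no rhs in [5,7])
  i=6: ✗ (lhs fails at k=6 before rhs at j=8)
  i=7: ✓ (rhs at j=8; lhs holds on [7,7])
  i=8: ✓ (rhs at j=8)

1, 7, 8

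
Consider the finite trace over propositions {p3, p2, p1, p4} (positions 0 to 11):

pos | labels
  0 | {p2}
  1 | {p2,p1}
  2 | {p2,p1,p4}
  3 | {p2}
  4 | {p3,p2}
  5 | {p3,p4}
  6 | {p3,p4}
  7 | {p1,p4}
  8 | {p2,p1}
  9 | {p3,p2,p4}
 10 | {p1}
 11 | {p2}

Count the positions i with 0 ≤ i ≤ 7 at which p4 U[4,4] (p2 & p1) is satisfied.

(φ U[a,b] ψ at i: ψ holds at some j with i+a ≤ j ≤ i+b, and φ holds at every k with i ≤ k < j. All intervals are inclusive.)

Evaluate at each i in [0,7]:
  i=0: ✗ (no rhs in [4,4])
  i=1: ✗ (no rhs in [5,5])
  i=2: ✗ (no rhs in [6,6])
  i=3: ✗ (no rhs in [7,7])
  i=4: ✗ (lhs fails at k=4 before rhs at j=8)
  i=5: ✗ (no rhs in [9,9])
  i=6: ✗ (no rhs in [10,10])
  i=7: ✗ (no rhs in [11,11])
Positions where it holds: {} → 0.

0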